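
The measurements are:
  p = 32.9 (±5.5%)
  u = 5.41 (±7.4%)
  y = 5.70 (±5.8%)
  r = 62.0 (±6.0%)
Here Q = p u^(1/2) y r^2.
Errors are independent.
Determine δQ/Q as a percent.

14.9%

For a monomial Q ∝ p, u^(1/2), y, r^2, fractional errors add in quadrature:
  (1·δp/p)² = (1×0.0550)² = 0.00302;  (½·δu/u)² = (0.5×0.0740)² = 0.00137;  (1·δy/y)² = (1×0.0580)² = 0.00336;  (2·δr/r)² = (2×0.0600)² = 0.0144
δQ/Q = √(0.0222) = 0.149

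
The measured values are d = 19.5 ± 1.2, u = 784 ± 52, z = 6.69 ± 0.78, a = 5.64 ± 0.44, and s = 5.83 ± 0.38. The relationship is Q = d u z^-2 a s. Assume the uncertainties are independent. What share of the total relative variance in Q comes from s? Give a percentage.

5.83%

(δQ/Q)² = (1·δd/d)² + (1·δu/u)² + (-2·δz/z)² + (1·δa/a)² + (1·δs/s)²
  d term: (1×0.0615)² = 0.00379
  u term: (1×0.0663)² = 0.00440
  z term: (-2×0.117)² = 0.0544
  a term: (1×0.0780)² = 0.00609
  s term: (1×0.0652)² = 0.00425
Total = 0.0729. Share from s = 0.00425/0.0729 = 0.0583.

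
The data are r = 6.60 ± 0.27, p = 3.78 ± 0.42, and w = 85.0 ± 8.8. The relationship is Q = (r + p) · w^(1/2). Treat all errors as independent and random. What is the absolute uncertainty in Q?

Let u = r + p = 10.4. δu = √(δr² + δp²) = √(0.0729 + 0.176) = 0.499, so δu/u = 0.0481.
Q is then a monomial in u, w:
δQ/Q = √((δu/u)² + (½·δw/w)²) = √(0.00231 + 0.00268) = 0.0707
Q = 95.7, so δQ = 0.0707 × 95.7 = 6.76.

6.76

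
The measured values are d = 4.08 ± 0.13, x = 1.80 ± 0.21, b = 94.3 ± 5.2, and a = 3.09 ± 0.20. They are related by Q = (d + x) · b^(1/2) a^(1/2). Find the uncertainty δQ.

6.00

Let u = d + x = 5.88. δu = √(δd² + δx²) = √(0.0169 + 0.0441) = 0.247, so δu/u = 0.0420.
Q is then a monomial in u, b, a:
δQ/Q = √((δu/u)² + (½·δb/b)² + (½·δa/a)²) = √(0.00176 + 0.000760 + 0.00105) = 0.0598
Q = 100, so δQ = 0.0598 × 100 = 6.00.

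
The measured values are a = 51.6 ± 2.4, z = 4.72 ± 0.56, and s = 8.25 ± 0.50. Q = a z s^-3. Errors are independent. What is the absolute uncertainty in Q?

Q is a product of powers, so relative uncertainties combine in quadrature:
  (1·δa/a)² = (1×0.0465)² = 0.00216;  (1·δz/z)² = (1×0.119)² = 0.0141;  (-3·δs/s)² = (-3×0.0606)² = 0.0331
δQ/Q = √(0.0493) = 0.222
Q = 0.434, so δQ = 0.222 × 0.434 = 0.0963.

0.0963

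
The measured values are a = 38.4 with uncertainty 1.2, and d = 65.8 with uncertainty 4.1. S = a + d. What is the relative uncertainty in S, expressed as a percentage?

4.10%

Each term contributes (cᵢ δxᵢ)² to (δS)²:
  (δa)² = 1.44;  (δd)² = 16.8
δS = √(18.2) = 4.27
S = 104, so δS/S = 4.27/104 = 0.0410.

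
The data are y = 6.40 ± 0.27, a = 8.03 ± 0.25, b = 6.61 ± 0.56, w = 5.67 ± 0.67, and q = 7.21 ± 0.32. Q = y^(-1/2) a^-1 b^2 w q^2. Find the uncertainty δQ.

Q is a product of powers, so relative uncertainties combine in quadrature:
  (−½·δy/y)² = (-0.5×0.0422)² = 0.000445;  (-1·δa/a)² = (-1×0.0311)² = 0.000969;  (2·δb/b)² = (2×0.0847)² = 0.0287;  (1·δw/w)² = (1×0.118)² = 0.0140;  (2·δq/q)² = (2×0.0444)² = 0.00788
δQ/Q = √(0.0520) = 0.228
Q = 634, so δQ = 0.228 × 634 = 145.

145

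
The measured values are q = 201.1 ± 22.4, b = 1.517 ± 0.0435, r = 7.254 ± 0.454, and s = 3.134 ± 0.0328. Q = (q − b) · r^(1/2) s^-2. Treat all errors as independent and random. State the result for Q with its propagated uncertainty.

54.73 ± 6.48

Let u = q − b = 199.6. δu = √(δq² + δb²) = √(502 + 0.00189) = 22.4, so δu/u = 0.112.
Q is then a monomial in u, r, s:
δQ/Q = √((δu/u)² + (½·δr/r)² + (-2·δs/s)²) = √(0.0126 + 0.000979 + 0.000438) = 0.118
Q = 54.73, so δQ = 0.118 × 54.73 = 6.48.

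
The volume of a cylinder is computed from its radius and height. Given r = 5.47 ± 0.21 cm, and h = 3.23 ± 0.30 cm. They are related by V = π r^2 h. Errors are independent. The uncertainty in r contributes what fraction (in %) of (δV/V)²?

40.6%

(δV/V)² = (2·δr/r)² + (1·δh/h)²
  r term: (2×0.0384)² = 0.00590
  h term: (1×0.0929)² = 0.00863
Total = 0.0145. Share from r = 0.00590/0.0145 = 0.406.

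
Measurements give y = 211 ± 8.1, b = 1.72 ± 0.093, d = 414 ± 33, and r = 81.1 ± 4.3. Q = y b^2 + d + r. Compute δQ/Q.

Let p = y·b^2 = 624. δp/p = √((1·δy/y)² + (2·δb/b)²) = √(0.00147 + 0.0117) = 0.115, so δp = 71.6.
Q = p + d + r: δQ = √(δp² + δd² + δr²) = √(5130 + 1090 + 18.5) = 79.0
Q = 1120, so δQ/Q = 79.0/1120 = 0.0706.

0.0706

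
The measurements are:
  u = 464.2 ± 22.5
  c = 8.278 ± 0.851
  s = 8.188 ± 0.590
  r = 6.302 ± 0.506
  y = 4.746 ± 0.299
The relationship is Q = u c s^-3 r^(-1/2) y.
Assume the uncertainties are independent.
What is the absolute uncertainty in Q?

Q is a product of powers, so relative uncertainties combine in quadrature:
  (1·δu/u)² = (1×0.0485)² = 0.00235;  (1·δc/c)² = (1×0.103)² = 0.0106;  (-3·δs/s)² = (-3×0.0721)² = 0.0467;  (−½·δr/r)² = (-0.5×0.0803)² = 0.00161;  (1·δy/y)² = (1×0.0630)² = 0.00397
δQ/Q = √(0.0652) = 0.255
Q = 13.23, so δQ = 0.255 × 13.23 = 3.38.

3.38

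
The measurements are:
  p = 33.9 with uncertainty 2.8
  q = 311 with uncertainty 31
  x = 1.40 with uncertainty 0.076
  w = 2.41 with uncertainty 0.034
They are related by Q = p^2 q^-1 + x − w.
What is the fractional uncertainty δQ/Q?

0.267

Let h = p^2·q^-1 = 3.70. δh/h = √((2·δp/p)² + (-1·δq/q)²) = √(0.0273 + 0.00994) = 0.193, so δh = 0.713.
Q = h + x − w: δQ = √(δh² + δx² + δw²) = √(0.508 + 0.00578 + 0.00116) = 0.718
Q = 2.69, so δQ/Q = 0.718/2.69 = 0.267.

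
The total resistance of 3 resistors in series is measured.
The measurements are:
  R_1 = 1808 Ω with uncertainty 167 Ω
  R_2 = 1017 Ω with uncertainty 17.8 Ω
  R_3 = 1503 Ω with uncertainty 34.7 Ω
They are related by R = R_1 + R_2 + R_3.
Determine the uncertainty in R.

171 Ω

For a sum/difference, combine absolute errors in quadrature:
  (δR_1)² = 27900;  (δR_2)² = 317;  (δR_3)² = 1200
δR = √(29400) = 171 Ω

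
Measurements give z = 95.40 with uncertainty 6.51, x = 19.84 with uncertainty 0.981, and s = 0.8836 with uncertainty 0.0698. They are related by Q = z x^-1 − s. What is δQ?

0.411

Let p = z·x^-1 = 4.808. δp/p = √((1·δz/z)² + (-1·δx/x)²) = √(0.00466 + 0.00244) = 0.0843, so δp = 0.405.
Q = p − s: δQ = √(δp² + δs²) = √(0.164 + 0.00487) = 0.411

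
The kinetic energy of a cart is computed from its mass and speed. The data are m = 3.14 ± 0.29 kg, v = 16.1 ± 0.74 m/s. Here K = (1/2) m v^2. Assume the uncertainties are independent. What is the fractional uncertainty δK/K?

0.130

Since K is a product/quotient, work with relative uncertainties:
  (1·δm/m)² = (1×0.0924)² = 0.00853;  (2·δv/v)² = (2×0.0460)² = 0.00845
δK/K = √(0.0170) = 0.130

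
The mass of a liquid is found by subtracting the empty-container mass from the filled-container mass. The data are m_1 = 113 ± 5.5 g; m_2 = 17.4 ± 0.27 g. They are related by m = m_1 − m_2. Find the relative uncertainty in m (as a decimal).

Absolute uncertainties add in quadrature for a linear combination:
  (δm_1)² = 30.2;  (δm_2)² = 0.0729
δm = √(30.3) = 5.51 g
m = 95.6 g, so δm/m = 5.51/95.6 = 0.0576.

0.0576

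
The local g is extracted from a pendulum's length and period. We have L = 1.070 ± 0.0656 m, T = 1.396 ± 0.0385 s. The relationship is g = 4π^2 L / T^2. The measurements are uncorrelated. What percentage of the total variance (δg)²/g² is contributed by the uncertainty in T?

(δg/g)² = (1·δL/L)² + (-2·δT/T)²
  L term: (1×0.0613)² = 0.00376
  T term: (-2×0.0276)² = 0.00304
Total = 0.00680. Share from T = 0.00304/0.00680 = 0.447.

44.7%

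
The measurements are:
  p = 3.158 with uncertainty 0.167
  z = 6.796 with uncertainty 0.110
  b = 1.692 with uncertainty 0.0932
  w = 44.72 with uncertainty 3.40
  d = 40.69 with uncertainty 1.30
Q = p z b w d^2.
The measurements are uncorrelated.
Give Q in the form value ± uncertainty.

Relative error in a monomial: (δQ/Q)² = Σ (nᵢ · δxᵢ/xᵢ)².
  (1·δp/p)² = (1×0.0529)² = 0.00280;  (1·δz/z)² = (1×0.0162)² = 0.000262;  (1·δb/b)² = (1×0.0551)² = 0.00303;  (1·δw/w)² = (1×0.0760)² = 0.00578;  (2·δd/d)² = (2×0.0319)² = 0.00408
δQ/Q = √(0.0160) = 0.126
Q = 2.689e+06, so δQ = 0.126 × 2.689e+06 = 3.4e+05.

(2.689 ± 0.340) × 10^6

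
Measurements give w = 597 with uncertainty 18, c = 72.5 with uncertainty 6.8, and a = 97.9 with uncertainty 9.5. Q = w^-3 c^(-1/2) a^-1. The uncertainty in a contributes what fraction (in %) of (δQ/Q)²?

47.6%

(δQ/Q)² = (-3·δw/w)² + (−½·δc/c)² + (-1·δa/a)²
  w term: (-3×0.0302)² = 0.00818
  c term: (-0.5×0.0938)² = 0.00220
  a term: (-1×0.0970)² = 0.00942
Total = 0.0198. Share from a = 0.00942/0.0198 = 0.476.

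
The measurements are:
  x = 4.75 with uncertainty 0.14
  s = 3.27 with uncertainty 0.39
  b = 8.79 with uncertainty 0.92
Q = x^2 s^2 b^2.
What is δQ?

6020

Since Q is a product/quotient, work with relative uncertainties:
  (2·δx/x)² = (2×0.0295)² = 0.00347;  (2·δs/s)² = (2×0.119)² = 0.0569;  (2·δb/b)² = (2×0.105)² = 0.0438
δQ/Q = √(0.104) = 0.323
Q = 18600, so δQ = 0.323 × 18600 = 6020.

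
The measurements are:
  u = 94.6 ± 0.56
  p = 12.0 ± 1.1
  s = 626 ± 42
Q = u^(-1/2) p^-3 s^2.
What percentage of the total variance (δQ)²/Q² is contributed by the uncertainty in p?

(δQ/Q)² = (−½·δu/u)² + (-3·δp/p)² + (2·δs/s)²
  u term: (-0.5×0.00592)² = 8.76e-06
  p term: (-3×0.0917)² = 0.0756
  s term: (2×0.0671)² = 0.0180
Total = 0.0936. Share from p = 0.0756/0.0936 = 0.808.

80.8%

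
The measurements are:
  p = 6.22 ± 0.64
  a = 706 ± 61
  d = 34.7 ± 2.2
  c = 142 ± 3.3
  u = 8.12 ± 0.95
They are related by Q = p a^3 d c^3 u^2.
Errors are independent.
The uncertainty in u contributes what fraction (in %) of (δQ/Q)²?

38.7%

(δQ/Q)² = (1·δp/p)² + (3·δa/a)² + (1·δd/d)² + (3·δc/c)² + (2·δu/u)²
  p term: (1×0.103)² = 0.0106
  a term: (3×0.0864)² = 0.0672
  d term: (1×0.0634)² = 0.00402
  c term: (3×0.0232)² = 0.00486
  u term: (2×0.117)² = 0.0548
Total = 0.141. Share from u = 0.0548/0.141 = 0.387.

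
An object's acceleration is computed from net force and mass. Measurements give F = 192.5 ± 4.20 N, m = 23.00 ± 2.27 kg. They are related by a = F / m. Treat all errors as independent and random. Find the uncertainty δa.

0.846 m/s^2

a is a product of powers, so relative uncertainties combine in quadrature:
  (1·δF/F)² = (1×0.0218)² = 0.000476;  (-1·δm/m)² = (-1×0.0987)² = 0.00974
δa/a = √(0.0102) = 0.101
a = 8.370 m/s^2, so δa = 0.101 × 8.370 = 0.846 m/s^2.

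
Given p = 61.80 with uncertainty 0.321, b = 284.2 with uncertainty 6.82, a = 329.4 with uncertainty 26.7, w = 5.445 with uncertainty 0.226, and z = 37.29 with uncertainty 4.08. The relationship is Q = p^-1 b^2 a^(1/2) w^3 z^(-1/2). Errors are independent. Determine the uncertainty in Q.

For a monomial Q ∝ p^-1, b^2, a^(1/2), w^3, z^(-1/2), fractional errors add in quadrature:
  (-1·δp/p)² = (-1×0.00519)² = 2.7e-05;  (2·δb/b)² = (2×0.0240)² = 0.00230;  (½·δa/a)² = (0.5×0.0811)² = 0.00164;  (3·δw/w)² = (3×0.0415)² = 0.0155;  (−½·δz/z)² = (-0.5×0.109)² = 0.00299
δQ/Q = √(0.0225) = 0.150
Q = 627100, so δQ = 0.150 × 627100 = 94000.

94000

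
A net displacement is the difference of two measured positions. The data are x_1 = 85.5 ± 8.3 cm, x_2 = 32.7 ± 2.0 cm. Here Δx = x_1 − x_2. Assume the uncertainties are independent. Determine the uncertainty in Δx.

8.54 cm

Each term contributes (cᵢ δxᵢ)² to (δΔx)²:
  (δx_1)² = 68.9;  (δx_2)² = 4.00
δΔx = √(72.9) = 8.54 cm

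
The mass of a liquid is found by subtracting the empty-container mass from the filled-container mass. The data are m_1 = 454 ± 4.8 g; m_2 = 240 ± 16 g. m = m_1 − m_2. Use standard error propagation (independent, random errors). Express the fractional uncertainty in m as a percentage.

Absolute uncertainties add in quadrature for a linear combination:
  (δm_1)² = 23.0;  (δm_2)² = 256
δm = √(279) = 16.7 g
m = 214 g, so δm/m = 16.7/214 = 0.0781.

7.81%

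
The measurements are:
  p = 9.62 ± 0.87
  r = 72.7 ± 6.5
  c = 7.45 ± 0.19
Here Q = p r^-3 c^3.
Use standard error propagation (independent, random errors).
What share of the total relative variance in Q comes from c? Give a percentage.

(δQ/Q)² = (1·δp/p)² + (-3·δr/r)² + (3·δc/c)²
  p term: (1×0.0904)² = 0.00818
  r term: (-3×0.0894)² = 0.0719
  c term: (3×0.0255)² = 0.00585
Total = 0.0860. Share from c = 0.00585/0.0860 = 0.0681.

6.81%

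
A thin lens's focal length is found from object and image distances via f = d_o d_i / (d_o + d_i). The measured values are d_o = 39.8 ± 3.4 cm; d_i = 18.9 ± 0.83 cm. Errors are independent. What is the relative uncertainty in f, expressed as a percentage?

4.05%

∂f/∂d_o = (d_i/(d_o+d_i))² = 0.104;  ∂f/∂d_i = (d_o/(d_o+d_i))² = 0.460
δf = √((∂f/∂d_o · δd_o)² + (∂f/∂d_i · δd_i)²) = √(0.124 + 0.146) = 0.519 cm
f = 12.8 cm, so δf/f = 0.519/12.8 = 0.0405.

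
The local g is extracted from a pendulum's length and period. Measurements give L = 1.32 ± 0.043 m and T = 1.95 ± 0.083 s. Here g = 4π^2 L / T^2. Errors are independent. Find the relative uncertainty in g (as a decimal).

0.0911

For a monomial g ∝ L, T^-2, fractional errors add in quadrature:
  (1·δL/L)² = (1×0.0326)² = 0.00106;  (-2·δT/T)² = (-2×0.0426)² = 0.00725
δg/g = √(0.00831) = 0.0911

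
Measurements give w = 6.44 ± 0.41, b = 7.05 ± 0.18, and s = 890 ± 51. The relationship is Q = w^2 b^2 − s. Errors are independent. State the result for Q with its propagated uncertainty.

1170 ± 287

Let p = w^2·b^2 = 2060. δp/p = √((2·δw/w)² + (2·δb/b)²) = √(0.0162 + 0.00261) = 0.137, so δp = 283.
Q = p − s: δQ = √(δp² + δs²) = √(80000 + 2600) = 287
Q = 1170.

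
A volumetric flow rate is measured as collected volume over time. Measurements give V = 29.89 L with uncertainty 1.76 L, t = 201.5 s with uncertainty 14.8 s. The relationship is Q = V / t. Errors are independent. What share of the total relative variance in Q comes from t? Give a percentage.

60.9%

(δQ/Q)² = (1·δV/V)² + (-1·δt/t)²
  V term: (1×0.0589)² = 0.00347
  t term: (-1×0.0734)² = 0.00539
Total = 0.00886. Share from t = 0.00539/0.00886 = 0.609.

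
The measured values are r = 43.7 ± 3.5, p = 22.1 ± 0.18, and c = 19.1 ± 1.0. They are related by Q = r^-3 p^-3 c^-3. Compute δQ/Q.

Products/powers → add relative errors in quadrature, weighted by exponent:
  (-3·δr/r)² = (-3×0.0801)² = 0.0577;  (-3·δp/p)² = (-3×0.00814)² = 0.000597;  (-3·δc/c)² = (-3×0.0524)² = 0.0247
δQ/Q = √(0.0830) = 0.288

0.288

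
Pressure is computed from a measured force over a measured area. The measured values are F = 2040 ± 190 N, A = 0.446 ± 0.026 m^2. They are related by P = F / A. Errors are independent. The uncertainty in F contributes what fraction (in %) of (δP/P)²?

71.9%

(δP/P)² = (1·δF/F)² + (-1·δA/A)²
  F term: (1×0.0931)² = 0.00867
  A term: (-1×0.0583)² = 0.00340
Total = 0.0121. Share from F = 0.00867/0.0121 = 0.719.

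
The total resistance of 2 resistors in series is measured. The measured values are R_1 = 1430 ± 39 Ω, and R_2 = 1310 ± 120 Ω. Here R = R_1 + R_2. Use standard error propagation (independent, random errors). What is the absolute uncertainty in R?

126 Ω

For a sum/difference, combine absolute errors in quadrature:
  (δR_1)² = 1520;  (δR_2)² = 14400
δR = √(15900) = 126 Ω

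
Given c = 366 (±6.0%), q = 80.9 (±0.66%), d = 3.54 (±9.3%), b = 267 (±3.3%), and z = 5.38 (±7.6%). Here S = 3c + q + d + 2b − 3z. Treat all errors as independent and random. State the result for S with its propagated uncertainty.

Absolute uncertainties add in quadrature for a linear combination:
  (3·δc)² = 4340;  (δq)² = 0.285;  (δd)² = 0.108;  (2·δb)² = 311;  (3·δz)² = 1.50
δS = √(4650) = 68.2
S = 1700.

1700 ± 68.2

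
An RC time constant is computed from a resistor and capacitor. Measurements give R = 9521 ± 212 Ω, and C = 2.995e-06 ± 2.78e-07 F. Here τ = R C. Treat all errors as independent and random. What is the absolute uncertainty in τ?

0.00272 s

For a monomial τ ∝ R, C, fractional errors add in quadrature:
  (1·δR/R)² = (1×0.0223)² = 0.000496;  (1·δC/C)² = (1×0.0928)² = 0.00862
δτ/τ = √(0.00911) = 0.0955
τ = 0.02852 s, so δτ = 0.0955 × 0.02852 = 0.00272 s.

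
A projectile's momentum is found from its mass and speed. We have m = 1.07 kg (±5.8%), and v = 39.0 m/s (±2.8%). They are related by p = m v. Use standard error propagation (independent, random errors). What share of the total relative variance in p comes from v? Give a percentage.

(δp/p)² = (1·δm/m)² + (1·δv/v)²
  m term: (1×0.0580)² = 0.00336
  v term: (1×0.0280)² = 0.000784
Total = 0.00415. Share from v = 0.000784/0.00415 = 0.189.

18.9%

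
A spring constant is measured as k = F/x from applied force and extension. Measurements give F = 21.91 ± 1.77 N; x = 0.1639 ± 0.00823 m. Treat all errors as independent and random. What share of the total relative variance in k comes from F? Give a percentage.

(δk/k)² = (1·δF/F)² + (-1·δx/x)²
  F term: (1×0.0808)² = 0.00653
  x term: (-1×0.0502)² = 0.00252
Total = 0.00905. Share from F = 0.00653/0.00905 = 0.721.

72.1%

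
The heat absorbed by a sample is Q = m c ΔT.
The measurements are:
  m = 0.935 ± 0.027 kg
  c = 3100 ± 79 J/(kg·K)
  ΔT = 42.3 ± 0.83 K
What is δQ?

5300 J

For a monomial Q ∝ m, c, ΔT, fractional errors add in quadrature:
  (1·δm/m)² = (1×0.0289)² = 0.000834;  (1·δc/c)² = (1×0.0255)² = 0.000649;  (1·δΔT/ΔT)² = (1×0.0196)² = 0.000385
δQ/Q = √(0.00187) = 0.0432
Q = 1.23e+05 J, so δQ = 0.0432 × 1.23e+05 = 5300 J.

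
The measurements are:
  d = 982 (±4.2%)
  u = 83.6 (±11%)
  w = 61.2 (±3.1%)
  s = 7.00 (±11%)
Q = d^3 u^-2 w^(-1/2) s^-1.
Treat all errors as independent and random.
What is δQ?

Products/powers → add relative errors in quadrature, weighted by exponent:
  (3·δd/d)² = (3×0.0420)² = 0.0159;  (-2·δu/u)² = (-2×0.110)² = 0.0484;  (−½·δw/w)² = (-0.5×0.0310)² = 0.000240;  (-1·δs/s)² = (-1×0.110)² = 0.0121
δQ/Q = √(0.0766) = 0.277
Q = 2470, so δQ = 0.277 × 2470 = 685.

685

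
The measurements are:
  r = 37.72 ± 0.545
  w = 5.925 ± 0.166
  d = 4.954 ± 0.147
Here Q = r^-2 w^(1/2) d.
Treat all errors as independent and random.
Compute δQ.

Each factor contributes (exponent × relative error)² to (δQ/Q)²:
  (-2·δr/r)² = (-2×0.0144)² = 0.000835;  (½·δw/w)² = (0.5×0.0280)² = 0.000196;  (1·δd/d)² = (1×0.0297)² = 0.000880
δQ/Q = √(0.00191) = 0.0437
Q = 0.008475, so δQ = 0.0437 × 0.008475 = 0.000371.

0.000371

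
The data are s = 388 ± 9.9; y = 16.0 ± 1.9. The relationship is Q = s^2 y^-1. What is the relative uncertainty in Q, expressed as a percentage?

Q is a product of powers, so relative uncertainties combine in quadrature:
  (2·δs/s)² = (2×0.0255)² = 0.00260;  (-1·δy/y)² = (-1×0.119)² = 0.0141
δQ/Q = √(0.0167) = 0.129

12.9%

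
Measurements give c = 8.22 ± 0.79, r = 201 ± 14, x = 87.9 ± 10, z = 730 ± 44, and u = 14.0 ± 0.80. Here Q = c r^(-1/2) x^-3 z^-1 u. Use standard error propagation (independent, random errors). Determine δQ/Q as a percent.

36.6%

Each factor contributes (exponent × relative error)² to (δQ/Q)²:
  (1·δc/c)² = (1×0.0961)² = 0.00924;  (−½·δr/r)² = (-0.5×0.0697)² = 0.00121;  (-3·δx/x)² = (-3×0.114)² = 0.116;  (-1·δz/z)² = (-1×0.0603)² = 0.00363;  (1·δu/u)² = (1×0.0571)² = 0.00327
δQ/Q = √(0.134) = 0.366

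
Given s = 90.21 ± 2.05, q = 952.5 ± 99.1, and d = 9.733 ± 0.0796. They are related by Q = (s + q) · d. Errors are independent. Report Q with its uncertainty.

Let u = s + q = 1043. δu = √(δs² + δq²) = √(4.20 + 9820) = 99.1, so δu/u = 0.0951.
Q is then a monomial in u, d:
δQ/Q = √((δu/u)² + (1·δd/d)²) = √(0.00904 + 6.69e-05) = 0.0954
Q = 10150, so δQ = 0.0954 × 10150 = 968.

10150 ± 968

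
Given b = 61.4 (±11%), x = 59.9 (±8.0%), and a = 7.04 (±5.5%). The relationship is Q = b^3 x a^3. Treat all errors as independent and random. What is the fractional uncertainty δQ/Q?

Q is a product of powers, so relative uncertainties combine in quadrature:
  (3·δb/b)² = (3×0.110)² = 0.109;  (1·δx/x)² = (1×0.0800)² = 0.00640;  (3·δa/a)² = (3×0.0550)² = 0.0272
δQ/Q = √(0.143) = 0.378

0.378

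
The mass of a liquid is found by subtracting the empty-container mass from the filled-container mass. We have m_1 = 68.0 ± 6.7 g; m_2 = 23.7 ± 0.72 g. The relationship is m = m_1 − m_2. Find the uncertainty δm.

For a sum/difference, combine absolute errors in quadrature:
  (δm_1)² = 44.9;  (δm_2)² = 0.518
δm = √(45.4) = 6.74 g

6.74 g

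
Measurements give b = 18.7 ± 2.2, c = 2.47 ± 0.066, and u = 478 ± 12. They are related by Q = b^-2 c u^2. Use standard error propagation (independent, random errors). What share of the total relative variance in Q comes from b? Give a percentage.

94.5%

(δQ/Q)² = (-2·δb/b)² + (1·δc/c)² + (2·δu/u)²
  b term: (-2×0.118)² = 0.0554
  c term: (1×0.0267)² = 0.000714
  u term: (2×0.0251)² = 0.00252
Total = 0.0586. Share from b = 0.0554/0.0586 = 0.945.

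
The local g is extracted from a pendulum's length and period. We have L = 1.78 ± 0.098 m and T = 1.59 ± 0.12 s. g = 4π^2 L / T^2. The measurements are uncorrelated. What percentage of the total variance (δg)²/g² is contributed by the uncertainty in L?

11.7%

(δg/g)² = (1·δL/L)² + (-2·δT/T)²
  L term: (1×0.0551)² = 0.00303
  T term: (-2×0.0755)² = 0.0228
Total = 0.0258. Share from L = 0.00303/0.0258 = 0.117.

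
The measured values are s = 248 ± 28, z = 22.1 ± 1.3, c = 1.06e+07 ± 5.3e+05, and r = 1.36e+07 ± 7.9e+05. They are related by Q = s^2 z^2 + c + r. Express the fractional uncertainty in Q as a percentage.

Let p = s^2·z^2 = 3e+07. δp/p = √((2·δs/s)² + (2·δz/z)²) = √(0.0510 + 0.0138) = 0.255, so δp = 7.65e+06.
Q = p + c + r: δQ = √(δp² + δc² + δr²) = √(5.85e+13 + 2.81e+11 + 6.24e+11) = 7.71e+06
Q = 5.42e+07, so δQ/Q = 7.71e+06/5.42e+07 = 0.142.

14.2%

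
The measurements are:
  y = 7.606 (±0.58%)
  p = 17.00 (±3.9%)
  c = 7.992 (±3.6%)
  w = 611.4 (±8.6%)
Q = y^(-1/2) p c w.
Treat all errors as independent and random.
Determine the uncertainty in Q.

Each factor contributes (exponent × relative error)² to (δQ/Q)²:
  (−½·δy/y)² = (-0.5×0.00580)² = 8.41e-06;  (1·δp/p)² = (1×0.0390)² = 0.00152;  (1·δc/c)² = (1×0.0360)² = 0.00130;  (1·δw/w)² = (1×0.0860)² = 0.00740
δQ/Q = √(0.0102) = 0.101
Q = 30120, so δQ = 0.101 × 30120 = 3050.

3050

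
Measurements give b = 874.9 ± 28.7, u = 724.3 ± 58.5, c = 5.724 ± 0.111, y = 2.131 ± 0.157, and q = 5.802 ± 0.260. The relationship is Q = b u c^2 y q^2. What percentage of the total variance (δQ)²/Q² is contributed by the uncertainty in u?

28.9%

(δQ/Q)² = (1·δb/b)² + (1·δu/u)² + (2·δc/c)² + (1·δy/y)² + (2·δq/q)²
  b term: (1×0.0328)² = 0.00108
  u term: (1×0.0808)² = 0.00652
  c term: (2×0.0194)² = 0.00150
  y term: (1×0.0737)² = 0.00543
  q term: (2×0.0448)² = 0.00803
Total = 0.0226. Share from u = 0.00652/0.0226 = 0.289.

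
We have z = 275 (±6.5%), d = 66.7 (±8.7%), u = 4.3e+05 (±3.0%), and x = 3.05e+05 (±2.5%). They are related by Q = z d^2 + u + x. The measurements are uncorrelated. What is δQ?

2.28e+05

Let p = z·d^2 = 1.22e+06. δp/p = √((1·δz/z)² + (2·δd/d)²) = √(0.00423 + 0.0303) = 0.186, so δp = 2.27e+05.
Q = p + u + x: δQ = √(δp² + δu² + δx²) = √(5.16e+10 + 1.66e+08 + 5.81e+07) = 2.28e+05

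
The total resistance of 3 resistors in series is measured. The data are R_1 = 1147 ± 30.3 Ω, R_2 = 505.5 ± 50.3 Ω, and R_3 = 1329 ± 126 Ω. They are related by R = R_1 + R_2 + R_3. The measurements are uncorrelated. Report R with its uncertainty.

2982 ± 139 Ω

R is a linear combination, so absolute uncertainties add in quadrature:
  (δR_1)² = 918;  (δR_2)² = 2530;  (δR_3)² = 15900
δR = √(19300) = 139 Ω
R = 2982 Ω.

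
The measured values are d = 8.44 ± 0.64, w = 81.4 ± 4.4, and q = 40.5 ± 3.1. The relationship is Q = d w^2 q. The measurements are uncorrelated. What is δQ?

Products/powers → add relative errors in quadrature, weighted by exponent:
  (1·δd/d)² = (1×0.0758)² = 0.00575;  (2·δw/w)² = (2×0.0541)² = 0.0117;  (1·δq/q)² = (1×0.0765)² = 0.00586
δQ/Q = √(0.0233) = 0.153
Q = 2.26e+06, so δQ = 0.153 × 2.26e+06 = 3.46e+05.

3.46e+05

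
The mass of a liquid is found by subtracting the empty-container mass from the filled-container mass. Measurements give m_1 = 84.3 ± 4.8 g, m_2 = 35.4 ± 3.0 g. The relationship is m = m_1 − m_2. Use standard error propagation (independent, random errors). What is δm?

Absolute uncertainties add in quadrature for a linear combination:
  (δm_1)² = 23.0;  (δm_2)² = 9.00
δm = √(32.0) = 5.66 g

5.66 g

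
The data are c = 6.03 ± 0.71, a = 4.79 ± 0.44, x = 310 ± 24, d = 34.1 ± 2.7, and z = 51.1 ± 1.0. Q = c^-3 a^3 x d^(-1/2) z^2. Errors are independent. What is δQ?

Q is a product of powers, so relative uncertainties combine in quadrature:
  (-3·δc/c)² = (-3×0.118)² = 0.125;  (3·δa/a)² = (3×0.0919)² = 0.0759;  (1·δx/x)² = (1×0.0774)² = 0.00599;  (−½·δd/d)² = (-0.5×0.0792)² = 0.00157;  (2·δz/z)² = (2×0.0196)² = 0.00153
δQ/Q = √(0.210) = 0.458
Q = 69500, so δQ = 0.458 × 69500 = 31800.

31800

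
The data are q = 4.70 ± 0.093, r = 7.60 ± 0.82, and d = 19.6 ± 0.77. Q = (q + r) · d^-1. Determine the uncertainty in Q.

Let u = q + r = 12.3. δu = √(δq² + δr²) = √(0.00865 + 0.672) = 0.825, so δu/u = 0.0671.
Q is then a monomial in u, d:
δQ/Q = √((δu/u)² + (-1·δd/d)²) = √(0.00450 + 0.00154) = 0.0777
Q = 0.628, so δQ = 0.0777 × 0.628 = 0.0488.

0.0488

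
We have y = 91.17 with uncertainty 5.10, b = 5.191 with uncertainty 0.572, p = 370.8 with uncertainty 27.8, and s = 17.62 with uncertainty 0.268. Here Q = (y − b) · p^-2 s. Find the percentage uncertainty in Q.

Let u = y − b = 85.98. δu = √(δy² + δb²) = √(26.0 + 0.327) = 5.13, so δu/u = 0.0597.
Q is then a monomial in u, p, s:
δQ/Q = √((δu/u)² + (-2·δp/p)² + (1·δs/s)²) = √(0.00356 + 0.0225 + 0.000231) = 0.162

16.2%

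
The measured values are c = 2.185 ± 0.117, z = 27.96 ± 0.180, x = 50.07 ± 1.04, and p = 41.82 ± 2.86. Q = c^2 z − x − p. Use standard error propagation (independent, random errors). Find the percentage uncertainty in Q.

Let w = c^2·z = 133.5. δw/w = √((2·δc/c)² + (1·δz/z)²) = √(0.0115 + 4.14e-05) = 0.107, so δw = 14.3.
Q = w − x − p: δQ = √(δw² + δx² + δp²) = √(205 + 1.08 + 8.18) = 14.6
Q = 41.60, so δQ/Q = 14.6/41.60 = 0.352.

35.2%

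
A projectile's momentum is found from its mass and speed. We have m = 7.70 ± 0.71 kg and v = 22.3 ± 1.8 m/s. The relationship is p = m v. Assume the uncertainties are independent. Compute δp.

21.0 kg·m/s

For a monomial p ∝ m, v, fractional errors add in quadrature:
  (1·δm/m)² = (1×0.0922)² = 0.00850;  (1·δv/v)² = (1×0.0807)² = 0.00652
δp/p = √(0.0150) = 0.123
p = 172 kg·m/s, so δp = 0.123 × 172 = 21.0 kg·m/s.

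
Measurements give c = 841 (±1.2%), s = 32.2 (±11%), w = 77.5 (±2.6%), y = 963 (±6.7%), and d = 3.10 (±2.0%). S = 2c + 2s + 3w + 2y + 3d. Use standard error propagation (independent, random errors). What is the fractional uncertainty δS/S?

Absolute uncertainties add in quadrature for a linear combination:
  (2·δc)² = 407;  (2·δs)² = 50.2;  (3·δw)² = 36.5;  (2·δy)² = 16700;  (3·δd)² = 0.0346
δS = √(17100) = 131
S = 3910, so δS/S = 131/3910 = 0.0335.

0.0335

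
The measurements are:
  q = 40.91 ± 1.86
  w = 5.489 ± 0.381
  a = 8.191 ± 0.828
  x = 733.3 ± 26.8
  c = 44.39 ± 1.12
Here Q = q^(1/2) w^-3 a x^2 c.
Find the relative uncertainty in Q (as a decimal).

For a monomial Q ∝ q^(1/2), w^-3, a, x^2, c, fractional errors add in quadrature:
  (½·δq/q)² = (0.5×0.0455)² = 0.000517;  (-3·δw/w)² = (-3×0.0694)² = 0.0434;  (1·δa/a)² = (1×0.101)² = 0.0102;  (2·δx/x)² = (2×0.0365)² = 0.00534;  (1·δc/c)² = (1×0.0252)² = 0.000637
δQ/Q = √(0.0601) = 0.245

0.245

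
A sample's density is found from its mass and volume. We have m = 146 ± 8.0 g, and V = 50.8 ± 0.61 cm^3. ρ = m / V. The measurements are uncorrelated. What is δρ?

Products/powers → add relative errors in quadrature, weighted by exponent:
  (1·δm/m)² = (1×0.0548)² = 0.00300;  (-1·δV/V)² = (-1×0.0120)² = 0.000144
δρ/ρ = √(0.00315) = 0.0561
ρ = 2.87 g/cm^3, so δρ = 0.0561 × 2.87 = 0.161 g/cm^3.

0.161 g/cm^3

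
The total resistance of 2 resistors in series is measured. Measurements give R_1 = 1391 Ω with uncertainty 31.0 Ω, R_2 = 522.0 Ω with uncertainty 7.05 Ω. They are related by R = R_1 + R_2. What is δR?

31.8 Ω

Absolute uncertainties add in quadrature for a linear combination:
  (δR_1)² = 961;  (δR_2)² = 49.7
δR = √(1010) = 31.8 Ω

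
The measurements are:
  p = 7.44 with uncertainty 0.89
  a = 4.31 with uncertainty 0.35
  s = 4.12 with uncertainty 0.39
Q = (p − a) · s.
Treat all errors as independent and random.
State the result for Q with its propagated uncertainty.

Let u = p − a = 3.13. δu = √(δp² + δa²) = √(0.792 + 0.122) = 0.956, so δu/u = 0.306.
Q is then a monomial in u, s:
δQ/Q = √((δu/u)² + (1·δs/s)²) = √(0.0934 + 0.00896) = 0.320
Q = 12.9, so δQ = 0.320 × 12.9 = 4.12.

12.9 ± 4.12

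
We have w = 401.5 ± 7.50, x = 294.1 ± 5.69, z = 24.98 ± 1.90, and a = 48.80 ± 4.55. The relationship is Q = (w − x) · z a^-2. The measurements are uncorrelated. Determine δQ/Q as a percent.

22.0%

Let u = w − x = 107.4. δu = √(δw² + δx²) = √(56.2 + 32.4) = 9.41, so δu/u = 0.0877.
Q is then a monomial in u, z, a:
δQ/Q = √((δu/u)² + (1·δz/z)² + (-2·δa/a)²) = √(0.00768 + 0.00579 + 0.0348) = 0.220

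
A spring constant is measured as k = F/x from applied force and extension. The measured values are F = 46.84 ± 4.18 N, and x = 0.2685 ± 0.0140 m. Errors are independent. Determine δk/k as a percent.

10.3%

k is a product of powers, so relative uncertainties combine in quadrature:
  (1·δF/F)² = (1×0.0892)² = 0.00796;  (-1·δx/x)² = (-1×0.0521)² = 0.00272
δk/k = √(0.0107) = 0.103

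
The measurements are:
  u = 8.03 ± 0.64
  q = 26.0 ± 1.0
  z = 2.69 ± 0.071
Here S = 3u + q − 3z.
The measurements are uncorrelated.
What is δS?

S is a linear combination, so absolute uncertainties add in quadrature:
  (3·δu)² = 3.69;  (δq)² = 1.00;  (3·δz)² = 0.0454
δS = √(4.73) = 2.18

2.18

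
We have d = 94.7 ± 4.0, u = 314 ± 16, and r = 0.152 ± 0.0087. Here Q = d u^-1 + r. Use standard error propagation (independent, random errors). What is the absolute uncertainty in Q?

0.0218

Let p = d·u^-1 = 0.302. δp/p = √((1·δd/d)² + (-1·δu/u)²) = √(0.00178 + 0.00260) = 0.0662, so δp = 0.0200.
Q = p + r: δQ = √(δp² + δr²) = √(0.000398 + 7.57e-05) = 0.0218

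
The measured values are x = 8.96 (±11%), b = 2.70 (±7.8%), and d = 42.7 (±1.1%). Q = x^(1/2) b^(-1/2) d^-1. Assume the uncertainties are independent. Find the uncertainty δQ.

0.00291

Products/powers → add relative errors in quadrature, weighted by exponent:
  (½·δx/x)² = (0.5×0.110)² = 0.00302;  (−½·δb/b)² = (-0.5×0.0780)² = 0.00152;  (-1·δd/d)² = (-1×0.0110)² = 0.000121
δQ/Q = √(0.00467) = 0.0683
Q = 0.0427, so δQ = 0.0683 × 0.0427 = 0.00291.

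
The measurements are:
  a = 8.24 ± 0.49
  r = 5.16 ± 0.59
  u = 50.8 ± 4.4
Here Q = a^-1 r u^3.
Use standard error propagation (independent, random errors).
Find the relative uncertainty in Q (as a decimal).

Each factor contributes (exponent × relative error)² to (δQ/Q)²:
  (-1·δa/a)² = (-1×0.0595)² = 0.00354;  (1·δr/r)² = (1×0.114)² = 0.0131;  (3·δu/u)² = (3×0.0866)² = 0.0675
δQ/Q = √(0.0841) = 0.290

0.290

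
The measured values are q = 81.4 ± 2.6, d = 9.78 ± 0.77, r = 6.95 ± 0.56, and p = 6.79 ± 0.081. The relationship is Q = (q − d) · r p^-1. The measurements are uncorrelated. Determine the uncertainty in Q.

6.58

Let u = q − d = 71.6. δu = √(δq² + δd²) = √(6.76 + 0.593) = 2.71, so δu/u = 0.0379.
Q is then a monomial in u, r, p:
δQ/Q = √((δu/u)² + (1·δr/r)² + (-1·δp/p)²) = √(0.00143 + 0.00649 + 0.000142) = 0.0898
Q = 73.3, so δQ = 0.0898 × 73.3 = 6.58.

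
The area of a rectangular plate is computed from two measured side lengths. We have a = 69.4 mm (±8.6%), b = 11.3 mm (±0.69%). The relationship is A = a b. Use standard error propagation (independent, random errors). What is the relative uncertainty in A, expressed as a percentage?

8.63%

Relative error in a monomial: (δA/A)² = Σ (nᵢ · δxᵢ/xᵢ)².
  (1·δa/a)² = (1×0.0860)² = 0.00740;  (1·δb/b)² = (1×0.00690)² = 4.76e-05
δA/A = √(0.00744) = 0.0863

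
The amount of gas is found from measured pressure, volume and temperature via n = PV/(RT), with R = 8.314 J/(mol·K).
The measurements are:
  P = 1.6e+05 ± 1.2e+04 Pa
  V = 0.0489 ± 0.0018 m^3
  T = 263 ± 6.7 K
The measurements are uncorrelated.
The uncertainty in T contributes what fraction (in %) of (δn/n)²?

(δn/n)² = (1·δP/P)² + (1·δV/V)² + (-1·δT/T)²
  P term: (1×0.0750)² = 0.00562
  V term: (1×0.0368)² = 0.00135
  T term: (-1×0.0255)² = 0.000649
Total = 0.00763. Share from T = 0.000649/0.00763 = 0.0851.

8.51%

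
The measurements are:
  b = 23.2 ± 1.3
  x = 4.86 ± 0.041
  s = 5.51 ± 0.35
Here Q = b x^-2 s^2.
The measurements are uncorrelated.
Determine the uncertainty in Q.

4.17

Relative error in a monomial: (δQ/Q)² = Σ (nᵢ · δxᵢ/xᵢ)².
  (1·δb/b)² = (1×0.0560)² = 0.00314;  (-2·δx/x)² = (-2×0.00844)² = 0.000285;  (2·δs/s)² = (2×0.0635)² = 0.0161
δQ/Q = √(0.0196) = 0.140
Q = 29.8, so δQ = 0.140 × 29.8 = 4.17.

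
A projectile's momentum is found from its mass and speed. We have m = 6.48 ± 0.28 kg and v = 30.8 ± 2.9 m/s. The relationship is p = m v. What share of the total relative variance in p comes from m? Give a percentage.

17.4%

(δp/p)² = (1·δm/m)² + (1·δv/v)²
  m term: (1×0.0432)² = 0.00187
  v term: (1×0.0942)² = 0.00887
Total = 0.0107. Share from m = 0.00187/0.0107 = 0.174.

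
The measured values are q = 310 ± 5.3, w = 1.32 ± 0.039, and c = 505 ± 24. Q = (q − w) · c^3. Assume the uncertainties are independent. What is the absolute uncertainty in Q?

Let u = q − w = 309. δu = √(δq² + δw²) = √(28.1 + 0.00152) = 5.30, so δu/u = 0.0172.
Q is then a monomial in u, c:
δQ/Q = √((δu/u)² + (3·δc/c)²) = √(0.000295 + 0.0203) = 0.144
Q = 3.98e+10, so δQ = 0.144 × 3.98e+10 = 5.71e+09.

5.71e+09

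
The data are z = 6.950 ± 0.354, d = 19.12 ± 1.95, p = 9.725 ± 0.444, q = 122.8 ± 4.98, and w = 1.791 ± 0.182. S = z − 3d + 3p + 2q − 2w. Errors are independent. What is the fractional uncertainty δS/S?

0.0527

Sums and differences: (δS)² = Σ (cᵢ δxᵢ)².
  (δz)² = 0.125;  (3·δd)² = 34.2;  (3·δp)² = 1.77;  (2·δq)² = 99.2;  (2·δw)² = 0.132
δS = √(135) = 11.6
S = 220.8, so δS/S = 11.6/220.8 = 0.0527.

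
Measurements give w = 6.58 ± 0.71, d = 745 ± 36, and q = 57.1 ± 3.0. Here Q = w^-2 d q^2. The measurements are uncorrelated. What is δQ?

Relative error in a monomial: (δQ/Q)² = Σ (nᵢ · δxᵢ/xᵢ)².
  (-2·δw/w)² = (-2×0.108)² = 0.0466;  (1·δd/d)² = (1×0.0483)² = 0.00234;  (2·δq/q)² = (2×0.0525)² = 0.0110
δQ/Q = √(0.0599) = 0.245
Q = 56100, so δQ = 0.245 × 56100 = 13700.

13700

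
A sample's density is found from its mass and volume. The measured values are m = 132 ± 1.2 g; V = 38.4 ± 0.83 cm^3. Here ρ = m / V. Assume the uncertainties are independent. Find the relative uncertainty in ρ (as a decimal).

0.0234

For a monomial ρ ∝ m, V^-1, fractional errors add in quadrature:
  (1·δm/m)² = (1×0.00909)² = 8.26e-05;  (-1·δV/V)² = (-1×0.0216)² = 0.000467
δρ/ρ = √(0.000550) = 0.0234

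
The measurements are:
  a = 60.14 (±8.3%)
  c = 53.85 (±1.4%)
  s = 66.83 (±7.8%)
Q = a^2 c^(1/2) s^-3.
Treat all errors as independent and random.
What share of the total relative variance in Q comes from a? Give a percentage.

(δQ/Q)² = (2·δa/a)² + (½·δc/c)² + (-3·δs/s)²
  a term: (2×0.0830)² = 0.0276
  c term: (0.5×0.0140)² = 4.9e-05
  s term: (-3×0.0780)² = 0.0548
Total = 0.0824. Share from a = 0.0276/0.0824 = 0.335.

33.5%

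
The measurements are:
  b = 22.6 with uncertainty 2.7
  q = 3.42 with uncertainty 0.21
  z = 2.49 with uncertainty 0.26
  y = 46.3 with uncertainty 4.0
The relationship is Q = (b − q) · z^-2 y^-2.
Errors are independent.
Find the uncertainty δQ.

0.000441

Let u = b − q = 19.2. δu = √(δb² + δq²) = √(7.29 + 0.0441) = 2.71, so δu/u = 0.141.
Q is then a monomial in u, z, y:
δQ/Q = √((δu/u)² + (-2·δz/z)² + (-2·δy/y)²) = √(0.0199 + 0.0436 + 0.0299) = 0.306
Q = 0.00144, so δQ = 0.306 × 0.00144 = 0.000441.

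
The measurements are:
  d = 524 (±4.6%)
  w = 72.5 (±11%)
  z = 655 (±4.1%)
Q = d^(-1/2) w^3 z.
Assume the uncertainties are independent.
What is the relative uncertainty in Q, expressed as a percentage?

Since Q is a product/quotient, work with relative uncertainties:
  (−½·δd/d)² = (-0.5×0.0460)² = 0.000529;  (3·δw/w)² = (3×0.110)² = 0.109;  (1·δz/z)² = (1×0.0410)² = 0.00168
δQ/Q = √(0.111) = 0.333

33.3%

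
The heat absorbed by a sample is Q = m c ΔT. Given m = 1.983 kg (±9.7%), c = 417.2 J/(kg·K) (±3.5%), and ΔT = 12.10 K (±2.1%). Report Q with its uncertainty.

For a monomial Q ∝ m, c, ΔT, fractional errors add in quadrature:
  (1·δm/m)² = (1×0.0970)² = 0.00941;  (1·δc/c)² = (1×0.0350)² = 0.00123;  (1·δΔT/ΔT)² = (1×0.0210)² = 0.000441
δQ/Q = √(0.0111) = 0.105
Q = 10010 J, so δQ = 0.105 × 10010 = 1050 J.

10010 ± 1050 J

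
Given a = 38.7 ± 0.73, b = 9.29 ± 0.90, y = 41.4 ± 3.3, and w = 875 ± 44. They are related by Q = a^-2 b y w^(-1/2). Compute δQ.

0.00116

For a monomial Q ∝ a^-2, b, y, w^(-1/2), fractional errors add in quadrature:
  (-2·δa/a)² = (-2×0.0189)² = 0.00142;  (1·δb/b)² = (1×0.0969)² = 0.00939;  (1·δy/y)² = (1×0.0797)² = 0.00635;  (−½·δw/w)² = (-0.5×0.0503)² = 0.000632
δQ/Q = √(0.0178) = 0.133
Q = 0.00868, so δQ = 0.133 × 0.00868 = 0.00116.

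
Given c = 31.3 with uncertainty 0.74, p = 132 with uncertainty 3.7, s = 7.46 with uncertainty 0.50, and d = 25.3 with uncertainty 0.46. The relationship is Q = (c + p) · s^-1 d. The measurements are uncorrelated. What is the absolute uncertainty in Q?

Let u = c + p = 163. δu = √(δc² + δp²) = √(0.548 + 13.7) = 3.77, so δu/u = 0.0231.
Q is then a monomial in u, s, d:
δQ/Q = √((δu/u)² + (-1·δs/s)² + (1·δd/d)²) = √(0.000534 + 0.00449 + 0.000331) = 0.0732
Q = 554, so δQ = 0.0732 × 554 = 40.5.

40.5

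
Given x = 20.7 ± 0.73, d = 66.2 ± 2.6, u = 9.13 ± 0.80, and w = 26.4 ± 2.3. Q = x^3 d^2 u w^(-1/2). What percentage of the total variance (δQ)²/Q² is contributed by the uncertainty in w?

7.04%

(δQ/Q)² = (3·δx/x)² + (2·δd/d)² + (1·δu/u)² + (−½·δw/w)²
  x term: (3×0.0353)² = 0.0112
  d term: (2×0.0393)² = 0.00617
  u term: (1×0.0876)² = 0.00768
  w term: (-0.5×0.0871)² = 0.00190
Total = 0.0269. Share from w = 0.00190/0.0269 = 0.0704.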